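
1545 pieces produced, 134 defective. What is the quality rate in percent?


Formula: Quality Rate = Good Pieces / Total Pieces * 100
Good pieces = 1545 - 134 = 1411
QR = 1411 / 1545 * 100 = 91.3%

91.3%


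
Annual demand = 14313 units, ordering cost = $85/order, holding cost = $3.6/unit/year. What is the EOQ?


Formula: EOQ = sqrt(2 * D * S / H)
Numerator: 2 * 14313 * 85 = 2433210
2DS/H = 2433210 / 3.6 = 675891.7
EOQ = sqrt(675891.7) = 822.1 units

822.1 units


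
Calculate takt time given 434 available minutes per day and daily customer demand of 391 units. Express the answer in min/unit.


Formula: Takt Time = Available Production Time / Customer Demand
Takt = 434 min/day / 391 units/day
Takt = 1.11 min/unit

1.11 min/unit


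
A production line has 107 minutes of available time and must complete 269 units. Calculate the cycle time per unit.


Formula: CT = Available Time / Number of Units
CT = 107 min / 269 units
CT = 0.4 min/unit

0.4 min/unit


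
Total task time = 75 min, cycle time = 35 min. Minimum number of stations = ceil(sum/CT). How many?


Formula: N_min = ceil(Sum of Task Times / Cycle Time)
N_min = ceil(75 min / 35 min) = ceil(2.1429)
N_min = 3 stations

3


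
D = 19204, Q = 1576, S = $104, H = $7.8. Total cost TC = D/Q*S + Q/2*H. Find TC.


TC = 19204/1576 * 104 + 1576/2 * 7.8

$7413.67


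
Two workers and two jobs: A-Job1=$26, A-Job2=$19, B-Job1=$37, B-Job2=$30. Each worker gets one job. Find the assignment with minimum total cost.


Option 1: A->1 + B->2 = $26 + $30 = $56
Option 2: A->2 + B->1 = $19 + $37 = $56
Min cost = min($56, $56) = $56

$56


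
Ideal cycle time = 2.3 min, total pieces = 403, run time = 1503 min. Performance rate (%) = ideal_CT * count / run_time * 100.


Formula: Performance = (Ideal CT * Total Count) / Run Time * 100
Ideal output time = 2.3 * 403 = 926.9 min
Performance = 926.9 / 1503 * 100 = 61.7%

61.7%


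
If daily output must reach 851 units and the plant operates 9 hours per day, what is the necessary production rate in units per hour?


Formula: Production Rate = Daily Demand / Available Hours
Rate = 851 units/day / 9 hours/day
Rate = 94.6 units/hour

94.6 units/hour


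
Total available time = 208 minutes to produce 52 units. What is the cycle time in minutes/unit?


Formula: CT = Available Time / Number of Units
CT = 208 min / 52 units
CT = 4.0 min/unit

4.0 min/unit


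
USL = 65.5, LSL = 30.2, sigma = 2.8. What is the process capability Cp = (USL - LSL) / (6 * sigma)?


Cp = (65.5 - 30.2) / (6 * 2.8)

2.1


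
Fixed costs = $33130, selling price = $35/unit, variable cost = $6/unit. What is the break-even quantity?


Formula: BEQ = Fixed Costs / (Price - Variable Cost)
Contribution margin = $35 - $6 = $29/unit
BEQ = ceil($33130 / $29/unit) = ceil(1142.41) = 1143 units

1143 units


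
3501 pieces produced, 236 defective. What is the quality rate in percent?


Formula: Quality Rate = Good Pieces / Total Pieces * 100
Good pieces = 3501 - 236 = 3265
QR = 3265 / 3501 * 100 = 93.3%

93.3%


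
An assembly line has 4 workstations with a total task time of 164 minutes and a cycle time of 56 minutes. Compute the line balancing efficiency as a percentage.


Formula: Efficiency = Sum of Task Times / (N_stations * CT) * 100
Total station capacity = 4 stations * 56 min = 224 min
Efficiency = 164 / 224 * 100 = 73.2%

73.2%


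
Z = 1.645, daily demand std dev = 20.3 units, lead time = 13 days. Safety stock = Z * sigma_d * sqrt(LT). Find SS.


Formula: SS = z * sigma_d * sqrt(LT)
sqrt(LT) = sqrt(13) = 3.6056
SS = 1.645 * 20.3 * 3.6056
SS = 120.4 units

120.4 units


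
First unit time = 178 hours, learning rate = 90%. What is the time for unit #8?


Formula: T_n = T_1 * (learning_rate)^(log2(n)) where learning_rate = rate/100
Doublings = log2(8) = 3
T_n = 178 * 0.9^3
T_n = 178 * 0.729 = 129.8 hours

129.8 hours


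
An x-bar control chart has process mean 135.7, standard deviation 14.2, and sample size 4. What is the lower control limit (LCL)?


LCL = 135.7 - 3 * 14.2 / sqrt(4)

114.4


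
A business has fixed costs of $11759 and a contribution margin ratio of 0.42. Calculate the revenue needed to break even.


Formula: BER = Fixed Costs / Contribution Margin Ratio
BER = $11759 / 0.42
BER = $27997.62 (to the nearest cent)

$27997.62


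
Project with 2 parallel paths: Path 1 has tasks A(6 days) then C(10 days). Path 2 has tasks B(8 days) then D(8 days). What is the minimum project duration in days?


Path 1 = 6 + 10 = 16 days
Path 2 = 8 + 8 = 16 days
Duration = max(16, 16) = 16 days

16 days


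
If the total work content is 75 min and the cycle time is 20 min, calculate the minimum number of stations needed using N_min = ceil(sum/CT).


Formula: N_min = ceil(Sum of Task Times / Cycle Time)
N_min = ceil(75 min / 20 min) = ceil(3.75)
N_min = 4 stations

4


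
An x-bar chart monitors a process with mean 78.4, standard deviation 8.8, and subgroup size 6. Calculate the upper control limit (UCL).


UCL = 78.4 + 3 * 8.8 / sqrt(6)

89.18


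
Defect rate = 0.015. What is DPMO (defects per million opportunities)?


DPMO = defect_rate * 1000000 = 0.015 * 1000000

15000


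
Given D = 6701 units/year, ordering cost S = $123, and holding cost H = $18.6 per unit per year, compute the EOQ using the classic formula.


Formula: EOQ = sqrt(2 * D * S / H)
Numerator: 2 * 6701 * 123 = 1648446
2DS/H = 1648446 / 18.6 = 88626.1
EOQ = sqrt(88626.1) = 297.7 units

297.7 units


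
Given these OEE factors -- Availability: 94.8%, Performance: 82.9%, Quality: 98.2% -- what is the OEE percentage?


Formula: OEE = Availability * Performance * Quality / 10000
A * P = 94.8% * 82.9% / 100 = 78.59%
OEE = 78.59% * 98.2% / 100 = 77.2%

77.2%


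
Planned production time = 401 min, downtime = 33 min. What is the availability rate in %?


Formula: Availability = (Planned Time - Downtime) / Planned Time * 100
Uptime = 401 - 33 = 368 min
Availability = 368 / 401 * 100 = 91.8%

91.8%


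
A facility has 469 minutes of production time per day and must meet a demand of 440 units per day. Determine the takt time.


Formula: Takt Time = Available Production Time / Customer Demand
Takt = 469 min/day / 440 units/day
Takt = 1.07 min/unit

1.07 min/unit


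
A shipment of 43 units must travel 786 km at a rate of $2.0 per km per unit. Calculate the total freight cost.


TC = dist * cost * units = 786 * 2.0 * 43 = $67596.00

$67596.00


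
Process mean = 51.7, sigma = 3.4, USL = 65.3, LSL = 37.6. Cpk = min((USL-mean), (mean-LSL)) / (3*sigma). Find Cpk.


Cpu = (65.3 - 51.7) / (3 * 3.4) = 1.33
Cpl = (51.7 - 37.6) / (3 * 3.4) = 1.38
Cpk = min(1.33, 1.38) = 1.33

1.33


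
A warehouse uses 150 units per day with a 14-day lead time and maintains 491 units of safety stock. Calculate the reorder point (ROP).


Formula: ROP = (Daily Demand * Lead Time) + Safety Stock
Demand during lead time = 150 * 14 = 2100 units
ROP = 2100 + 491 = 2591 units

2591 units


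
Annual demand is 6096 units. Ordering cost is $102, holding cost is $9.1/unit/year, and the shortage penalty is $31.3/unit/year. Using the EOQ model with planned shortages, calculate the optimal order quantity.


Formula: EOQ* = sqrt(2DS/H) * sqrt((H+P)/P)
Base EOQ = sqrt(2*6096*102/9.1) = 369.67 units
Correction = sqrt((9.1+31.3)/31.3) = 1.13611
EOQ* = 369.67 * 1.13611 = 420.0 units

420.0 units


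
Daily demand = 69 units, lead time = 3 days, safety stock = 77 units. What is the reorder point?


Formula: ROP = (Daily Demand * Lead Time) + Safety Stock
Demand during lead time = 69 * 3 = 207 units
ROP = 207 + 77 = 284 units

284 units


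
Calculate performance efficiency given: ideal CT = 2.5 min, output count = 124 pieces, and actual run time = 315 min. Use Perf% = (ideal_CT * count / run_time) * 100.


Formula: Performance = (Ideal CT * Total Count) / Run Time * 100
Ideal output time = 2.5 * 124 = 310.0 min
Performance = 310.0 / 315 * 100 = 98.4%

98.4%


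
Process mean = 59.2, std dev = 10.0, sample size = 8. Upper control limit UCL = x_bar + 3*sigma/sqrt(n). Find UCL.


UCL = 59.2 + 3 * 10.0 / sqrt(8)

69.81


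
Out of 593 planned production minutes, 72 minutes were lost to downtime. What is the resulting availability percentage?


Formula: Availability = (Planned Time - Downtime) / Planned Time * 100
Uptime = 593 - 72 = 521 min
Availability = 521 / 593 * 100 = 87.9%

87.9%


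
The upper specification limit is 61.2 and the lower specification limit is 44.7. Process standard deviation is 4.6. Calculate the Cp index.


Cp = (61.2 - 44.7) / (6 * 4.6)

0.6


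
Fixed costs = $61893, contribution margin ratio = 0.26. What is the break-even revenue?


Formula: BER = Fixed Costs / Contribution Margin Ratio
BER = $61893 / 0.26
BER = $238050.00 (to the nearest cent)

$238050.00


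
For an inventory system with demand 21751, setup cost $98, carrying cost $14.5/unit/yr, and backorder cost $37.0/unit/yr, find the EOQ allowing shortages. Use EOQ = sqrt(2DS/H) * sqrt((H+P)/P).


Formula: EOQ* = sqrt(2DS/H) * sqrt((H+P)/P)
Base EOQ = sqrt(2*21751*98/14.5) = 542.23 units
Correction = sqrt((14.5+37.0)/37.0) = 1.17978
EOQ* = 542.23 * 1.17978 = 639.7 units

639.7 units


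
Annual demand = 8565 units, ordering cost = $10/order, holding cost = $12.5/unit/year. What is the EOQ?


Formula: EOQ = sqrt(2 * D * S / H)
Numerator: 2 * 8565 * 10 = 171300
2DS/H = 171300 / 12.5 = 13704.0
EOQ = sqrt(13704.0) = 117.1 units

117.1 units


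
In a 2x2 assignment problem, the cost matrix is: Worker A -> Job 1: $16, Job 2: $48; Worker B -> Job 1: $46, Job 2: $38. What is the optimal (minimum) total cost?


Option 1: A->1 + B->2 = $16 + $38 = $54
Option 2: A->2 + B->1 = $48 + $46 = $94
Min cost = min($54, $94) = $54

$54


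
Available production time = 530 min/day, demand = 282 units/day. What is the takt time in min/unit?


Formula: Takt Time = Available Production Time / Customer Demand
Takt = 530 min/day / 282 units/day
Takt = 1.88 min/unit

1.88 min/unit


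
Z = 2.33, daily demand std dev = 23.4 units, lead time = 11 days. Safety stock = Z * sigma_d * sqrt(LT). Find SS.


Formula: SS = z * sigma_d * sqrt(LT)
sqrt(LT) = sqrt(11) = 3.3166
SS = 2.33 * 23.4 * 3.3166
SS = 180.8 units

180.8 units


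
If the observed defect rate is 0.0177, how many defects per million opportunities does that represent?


DPMO = defect_rate * 1000000 = 0.0177 * 1000000

17700


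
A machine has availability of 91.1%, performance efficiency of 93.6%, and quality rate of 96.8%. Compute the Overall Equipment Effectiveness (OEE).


Formula: OEE = Availability * Performance * Quality / 10000
A * P = 91.1% * 93.6% / 100 = 85.27%
OEE = 85.27% * 96.8% / 100 = 82.5%

82.5%


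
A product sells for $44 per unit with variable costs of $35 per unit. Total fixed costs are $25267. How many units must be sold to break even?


Formula: BEQ = Fixed Costs / (Price - Variable Cost)
Contribution margin = $44 - $35 = $9/unit
BEQ = ceil($25267 / $9/unit) = ceil(2807.44) = 2808 units

2808 units


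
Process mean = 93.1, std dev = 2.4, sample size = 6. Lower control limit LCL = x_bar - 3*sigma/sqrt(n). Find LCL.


LCL = 93.1 - 3 * 2.4 / sqrt(6)

90.16


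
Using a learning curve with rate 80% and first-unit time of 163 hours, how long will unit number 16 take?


Formula: T_n = T_1 * (learning_rate)^(log2(n)) where learning_rate = rate/100
Doublings = log2(16) = 4
T_n = 163 * 0.8^4
T_n = 163 * 0.4096 = 66.8 hours

66.8 hours


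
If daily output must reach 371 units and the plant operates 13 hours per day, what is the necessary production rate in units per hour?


Formula: Production Rate = Daily Demand / Available Hours
Rate = 371 units/day / 13 hours/day
Rate = 28.5 units/hour

28.5 units/hour


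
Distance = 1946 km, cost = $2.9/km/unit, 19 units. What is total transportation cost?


TC = dist * cost * units = 1946 * 2.9 * 19 = $107224.60

$107224.60


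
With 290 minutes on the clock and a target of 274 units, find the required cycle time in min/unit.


Formula: CT = Available Time / Number of Units
CT = 290 min / 274 units
CT = 1.06 min/unit

1.06 min/unit


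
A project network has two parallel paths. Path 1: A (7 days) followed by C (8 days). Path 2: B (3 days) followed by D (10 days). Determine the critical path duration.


Path 1 = 7 + 8 = 15 days
Path 2 = 3 + 10 = 13 days
Duration = max(15, 13) = 15 days

15 days


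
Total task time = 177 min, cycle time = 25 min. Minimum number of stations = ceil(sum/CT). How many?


Formula: N_min = ceil(Sum of Task Times / Cycle Time)
N_min = ceil(177 min / 25 min) = ceil(7.08)
N_min = 8 stations

8


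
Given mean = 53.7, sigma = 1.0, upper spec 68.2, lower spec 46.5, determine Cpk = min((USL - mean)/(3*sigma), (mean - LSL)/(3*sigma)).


Cpu = (68.2 - 53.7) / (3 * 1.0) = 4.83
Cpl = (53.7 - 46.5) / (3 * 1.0) = 2.4
Cpk = min(4.83, 2.4) = 2.4

2.4


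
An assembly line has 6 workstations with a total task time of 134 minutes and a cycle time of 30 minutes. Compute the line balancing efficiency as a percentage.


Formula: Efficiency = Sum of Task Times / (N_stations * CT) * 100
Total station capacity = 6 stations * 30 min = 180 min
Efficiency = 134 / 180 * 100 = 74.4%

74.4%


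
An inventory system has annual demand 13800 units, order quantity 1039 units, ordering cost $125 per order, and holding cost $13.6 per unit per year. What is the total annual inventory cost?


TC = 13800/1039 * 125 + 1039/2 * 13.6

$8725.45


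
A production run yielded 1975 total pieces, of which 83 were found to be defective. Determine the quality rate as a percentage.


Formula: Quality Rate = Good Pieces / Total Pieces * 100
Good pieces = 1975 - 83 = 1892
QR = 1892 / 1975 * 100 = 95.8%

95.8%


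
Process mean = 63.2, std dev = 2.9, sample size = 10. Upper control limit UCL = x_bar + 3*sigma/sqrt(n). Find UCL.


UCL = 63.2 + 3 * 2.9 / sqrt(10)

65.95


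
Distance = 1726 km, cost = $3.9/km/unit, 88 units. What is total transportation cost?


TC = dist * cost * units = 1726 * 3.9 * 88 = $592363.20

$592363.20


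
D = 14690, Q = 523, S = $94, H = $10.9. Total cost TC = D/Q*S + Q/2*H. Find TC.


TC = 14690/523 * 94 + 523/2 * 10.9

$5490.62


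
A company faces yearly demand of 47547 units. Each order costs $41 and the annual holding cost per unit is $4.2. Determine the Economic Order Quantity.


Formula: EOQ = sqrt(2 * D * S / H)
Numerator: 2 * 47547 * 41 = 3898854
2DS/H = 3898854 / 4.2 = 928298.6
EOQ = sqrt(928298.6) = 963.5 units

963.5 units


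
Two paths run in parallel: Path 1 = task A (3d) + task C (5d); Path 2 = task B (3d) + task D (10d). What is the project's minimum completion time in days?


Path 1 = 3 + 5 = 8 days
Path 2 = 3 + 10 = 13 days
Duration = max(8, 13) = 13 days

13 days


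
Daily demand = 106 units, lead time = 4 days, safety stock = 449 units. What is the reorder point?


Formula: ROP = (Daily Demand * Lead Time) + Safety Stock
Demand during lead time = 106 * 4 = 424 units
ROP = 424 + 449 = 873 units

873 units


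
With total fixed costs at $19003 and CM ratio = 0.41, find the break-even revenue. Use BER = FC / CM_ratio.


Formula: BER = Fixed Costs / Contribution Margin Ratio
BER = $19003 / 0.41
BER = $46348.78 (to the nearest cent)

$46348.78


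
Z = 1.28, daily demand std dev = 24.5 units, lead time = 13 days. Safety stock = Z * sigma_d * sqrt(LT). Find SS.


Formula: SS = z * sigma_d * sqrt(LT)
sqrt(LT) = sqrt(13) = 3.6056
SS = 1.28 * 24.5 * 3.6056
SS = 113.1 units

113.1 units


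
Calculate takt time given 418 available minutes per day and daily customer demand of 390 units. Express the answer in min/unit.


Formula: Takt Time = Available Production Time / Customer Demand
Takt = 418 min/day / 390 units/day
Takt = 1.07 min/unit

1.07 min/unit


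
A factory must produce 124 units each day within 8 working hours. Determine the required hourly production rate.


Formula: Production Rate = Daily Demand / Available Hours
Rate = 124 units/day / 8 hours/day
Rate = 15.5 units/hour

15.5 units/hour


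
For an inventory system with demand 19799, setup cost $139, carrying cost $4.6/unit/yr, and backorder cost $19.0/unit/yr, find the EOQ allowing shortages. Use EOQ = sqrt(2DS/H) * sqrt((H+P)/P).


Formula: EOQ* = sqrt(2DS/H) * sqrt((H+P)/P)
Base EOQ = sqrt(2*19799*139/4.6) = 1093.87 units
Correction = sqrt((4.6+19.0)/19.0) = 1.1145
EOQ* = 1093.87 * 1.1145 = 1219.1 units

1219.1 units


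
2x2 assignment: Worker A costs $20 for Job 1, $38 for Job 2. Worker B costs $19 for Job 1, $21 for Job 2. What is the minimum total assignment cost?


Option 1: A->1 + B->2 = $20 + $21 = $41
Option 2: A->2 + B->1 = $38 + $19 = $57
Min cost = min($41, $57) = $41

$41


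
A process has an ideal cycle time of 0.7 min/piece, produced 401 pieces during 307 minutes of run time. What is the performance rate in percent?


Formula: Performance = (Ideal CT * Total Count) / Run Time * 100
Ideal output time = 0.7 * 401 = 280.7 min
Performance = 280.7 / 307 * 100 = 91.4%

91.4%


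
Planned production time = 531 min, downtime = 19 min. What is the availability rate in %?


Formula: Availability = (Planned Time - Downtime) / Planned Time * 100
Uptime = 531 - 19 = 512 min
Availability = 512 / 531 * 100 = 96.4%

96.4%


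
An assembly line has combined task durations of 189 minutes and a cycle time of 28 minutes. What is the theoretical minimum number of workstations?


Formula: N_min = ceil(Sum of Task Times / Cycle Time)
N_min = ceil(189 min / 28 min) = ceil(6.75)
N_min = 7 stations

7


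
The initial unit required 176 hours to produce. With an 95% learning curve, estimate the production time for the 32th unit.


Formula: T_n = T_1 * (learning_rate)^(log2(n)) where learning_rate = rate/100
Doublings = log2(32) = 5
T_n = 176 * 0.95^5
T_n = 176 * 0.7738 = 136.2 hours

136.2 hours


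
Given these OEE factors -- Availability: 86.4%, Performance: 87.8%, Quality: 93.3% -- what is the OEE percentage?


Formula: OEE = Availability * Performance * Quality / 10000
A * P = 86.4% * 87.8% / 100 = 75.86%
OEE = 75.86% * 93.3% / 100 = 70.8%

70.8%


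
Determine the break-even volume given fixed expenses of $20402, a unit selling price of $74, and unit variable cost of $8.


Formula: BEQ = Fixed Costs / (Price - Variable Cost)
Contribution margin = $74 - $8 = $66/unit
BEQ = ceil($20402 / $66/unit) = ceil(309.12) = 310 units

310 units


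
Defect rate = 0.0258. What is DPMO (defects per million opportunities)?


DPMO = defect_rate * 1000000 = 0.0258 * 1000000

25800


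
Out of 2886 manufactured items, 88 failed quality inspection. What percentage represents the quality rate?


Formula: Quality Rate = Good Pieces / Total Pieces * 100
Good pieces = 2886 - 88 = 2798
QR = 2798 / 2886 * 100 = 97.0%

97.0%


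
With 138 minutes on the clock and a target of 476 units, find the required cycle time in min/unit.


Formula: CT = Available Time / Number of Units
CT = 138 min / 476 units
CT = 0.29 min/unit

0.29 min/unit


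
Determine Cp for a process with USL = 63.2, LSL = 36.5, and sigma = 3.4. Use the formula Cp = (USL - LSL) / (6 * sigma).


Cp = (63.2 - 36.5) / (6 * 3.4)

1.31


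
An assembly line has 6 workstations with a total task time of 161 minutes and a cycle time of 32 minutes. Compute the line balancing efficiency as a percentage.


Formula: Efficiency = Sum of Task Times / (N_stations * CT) * 100
Total station capacity = 6 stations * 32 min = 192 min
Efficiency = 161 / 192 * 100 = 83.9%

83.9%


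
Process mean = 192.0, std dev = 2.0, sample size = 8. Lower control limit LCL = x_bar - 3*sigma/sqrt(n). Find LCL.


LCL = 192.0 - 3 * 2.0 / sqrt(8)

189.88


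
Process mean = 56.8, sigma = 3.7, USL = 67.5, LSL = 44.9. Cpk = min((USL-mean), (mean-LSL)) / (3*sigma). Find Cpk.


Cpu = (67.5 - 56.8) / (3 * 3.7) = 0.96
Cpl = (56.8 - 44.9) / (3 * 3.7) = 1.07
Cpk = min(0.96, 1.07) = 0.96

0.96


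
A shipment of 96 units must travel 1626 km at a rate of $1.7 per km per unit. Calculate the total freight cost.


TC = dist * cost * units = 1626 * 1.7 * 96 = $265363.20

$265363.20


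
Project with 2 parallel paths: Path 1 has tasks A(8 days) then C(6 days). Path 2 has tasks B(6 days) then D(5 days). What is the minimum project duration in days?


Path 1 = 8 + 6 = 14 days
Path 2 = 6 + 5 = 11 days
Duration = max(14, 11) = 14 days

14 days


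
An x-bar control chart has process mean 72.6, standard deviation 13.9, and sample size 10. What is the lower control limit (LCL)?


LCL = 72.6 - 3 * 13.9 / sqrt(10)

59.41


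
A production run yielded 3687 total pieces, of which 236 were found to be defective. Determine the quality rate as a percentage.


Formula: Quality Rate = Good Pieces / Total Pieces * 100
Good pieces = 3687 - 236 = 3451
QR = 3451 / 3687 * 100 = 93.6%

93.6%


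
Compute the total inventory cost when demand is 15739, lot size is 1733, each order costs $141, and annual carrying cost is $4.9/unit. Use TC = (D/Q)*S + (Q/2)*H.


TC = 15739/1733 * 141 + 1733/2 * 4.9

$5526.40


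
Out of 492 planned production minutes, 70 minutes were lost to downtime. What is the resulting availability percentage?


Formula: Availability = (Planned Time - Downtime) / Planned Time * 100
Uptime = 492 - 70 = 422 min
Availability = 422 / 492 * 100 = 85.8%

85.8%


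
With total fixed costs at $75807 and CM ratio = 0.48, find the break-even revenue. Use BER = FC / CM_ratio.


Formula: BER = Fixed Costs / Contribution Margin Ratio
BER = $75807 / 0.48
BER = $157931.25 (to the nearest cent)

$157931.25


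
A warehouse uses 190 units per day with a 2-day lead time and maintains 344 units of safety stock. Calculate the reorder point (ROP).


Formula: ROP = (Daily Demand * Lead Time) + Safety Stock
Demand during lead time = 190 * 2 = 380 units
ROP = 380 + 344 = 724 units

724 units


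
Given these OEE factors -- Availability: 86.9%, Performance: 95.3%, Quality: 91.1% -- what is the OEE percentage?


Formula: OEE = Availability * Performance * Quality / 10000
A * P = 86.9% * 95.3% / 100 = 82.82%
OEE = 82.82% * 91.1% / 100 = 75.4%

75.4%


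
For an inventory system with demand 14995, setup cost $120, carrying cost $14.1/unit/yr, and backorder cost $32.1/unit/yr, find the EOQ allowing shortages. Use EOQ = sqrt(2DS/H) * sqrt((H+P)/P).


Formula: EOQ* = sqrt(2DS/H) * sqrt((H+P)/P)
Base EOQ = sqrt(2*14995*120/14.1) = 505.21 units
Correction = sqrt((14.1+32.1)/32.1) = 1.19969
EOQ* = 505.21 * 1.19969 = 606.1 units

606.1 units


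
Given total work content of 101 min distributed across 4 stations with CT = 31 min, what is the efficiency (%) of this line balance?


Formula: Efficiency = Sum of Task Times / (N_stations * CT) * 100
Total station capacity = 4 stations * 31 min = 124 min
Efficiency = 101 / 124 * 100 = 81.5%

81.5%


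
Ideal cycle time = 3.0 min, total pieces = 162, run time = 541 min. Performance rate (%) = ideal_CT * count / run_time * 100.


Formula: Performance = (Ideal CT * Total Count) / Run Time * 100
Ideal output time = 3.0 * 162 = 486.0 min
Performance = 486.0 / 541 * 100 = 89.8%

89.8%


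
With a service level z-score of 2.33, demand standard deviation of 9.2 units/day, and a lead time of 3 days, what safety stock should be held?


Formula: SS = z * sigma_d * sqrt(LT)
sqrt(LT) = sqrt(3) = 1.7321
SS = 2.33 * 9.2 * 1.7321
SS = 37.1 units

37.1 units


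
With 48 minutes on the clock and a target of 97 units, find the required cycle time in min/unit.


Formula: CT = Available Time / Number of Units
CT = 48 min / 97 units
CT = 0.49 min/unit

0.49 min/unit


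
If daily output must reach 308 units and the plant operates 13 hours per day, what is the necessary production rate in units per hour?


Formula: Production Rate = Daily Demand / Available Hours
Rate = 308 units/day / 13 hours/day
Rate = 23.7 units/hour

23.7 units/hour


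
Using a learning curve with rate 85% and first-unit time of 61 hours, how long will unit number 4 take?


Formula: T_n = T_1 * (learning_rate)^(log2(n)) where learning_rate = rate/100
Doublings = log2(4) = 2
T_n = 61 * 0.85^2
T_n = 61 * 0.7225 = 44.1 hours

44.1 hours


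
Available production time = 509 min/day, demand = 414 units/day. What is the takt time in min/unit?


Formula: Takt Time = Available Production Time / Customer Demand
Takt = 509 min/day / 414 units/day
Takt = 1.23 min/unit

1.23 min/unit


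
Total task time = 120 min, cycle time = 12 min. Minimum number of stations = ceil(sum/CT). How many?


Formula: N_min = ceil(Sum of Task Times / Cycle Time)
N_min = ceil(120 min / 12 min) = ceil(10.0)
N_min = 10 stations

10


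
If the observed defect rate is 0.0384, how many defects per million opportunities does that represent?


DPMO = defect_rate * 1000000 = 0.0384 * 1000000

38400


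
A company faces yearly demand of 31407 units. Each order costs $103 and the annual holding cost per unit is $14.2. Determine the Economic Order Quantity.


Formula: EOQ = sqrt(2 * D * S / H)
Numerator: 2 * 31407 * 103 = 6469842
2DS/H = 6469842 / 14.2 = 455622.7
EOQ = sqrt(455622.7) = 675.0 units

675.0 units


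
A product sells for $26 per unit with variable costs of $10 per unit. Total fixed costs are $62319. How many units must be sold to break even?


Formula: BEQ = Fixed Costs / (Price - Variable Cost)
Contribution margin = $26 - $10 = $16/unit
BEQ = ceil($62319 / $16/unit) = ceil(3894.94) = 3895 units

3895 units


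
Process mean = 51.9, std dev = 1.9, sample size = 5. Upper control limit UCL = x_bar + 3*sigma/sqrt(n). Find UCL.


UCL = 51.9 + 3 * 1.9 / sqrt(5)

54.45


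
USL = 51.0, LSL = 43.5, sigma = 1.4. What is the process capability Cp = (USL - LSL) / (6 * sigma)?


Cp = (51.0 - 43.5) / (6 * 1.4)

0.89


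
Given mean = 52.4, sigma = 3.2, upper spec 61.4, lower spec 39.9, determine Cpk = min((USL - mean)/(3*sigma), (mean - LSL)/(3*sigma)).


Cpu = (61.4 - 52.4) / (3 * 3.2) = 0.94
Cpl = (52.4 - 39.9) / (3 * 3.2) = 1.3
Cpk = min(0.94, 1.3) = 0.94

0.94


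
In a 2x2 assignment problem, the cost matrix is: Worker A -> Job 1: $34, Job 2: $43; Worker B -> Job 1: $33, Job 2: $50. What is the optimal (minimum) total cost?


Option 1: A->1 + B->2 = $34 + $50 = $84
Option 2: A->2 + B->1 = $43 + $33 = $76
Min cost = min($84, $76) = $76

$76


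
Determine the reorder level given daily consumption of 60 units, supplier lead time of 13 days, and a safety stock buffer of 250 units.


Formula: ROP = (Daily Demand * Lead Time) + Safety Stock
Demand during lead time = 60 * 13 = 780 units
ROP = 780 + 250 = 1030 units

1030 units


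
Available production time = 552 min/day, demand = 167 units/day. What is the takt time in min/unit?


Formula: Takt Time = Available Production Time / Customer Demand
Takt = 552 min/day / 167 units/day
Takt = 3.31 min/unit

3.31 min/unit


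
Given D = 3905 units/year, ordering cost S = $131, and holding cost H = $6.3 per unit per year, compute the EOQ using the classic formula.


Formula: EOQ = sqrt(2 * D * S / H)
Numerator: 2 * 3905 * 131 = 1023110
2DS/H = 1023110 / 6.3 = 162398.4
EOQ = sqrt(162398.4) = 403.0 units

403.0 units


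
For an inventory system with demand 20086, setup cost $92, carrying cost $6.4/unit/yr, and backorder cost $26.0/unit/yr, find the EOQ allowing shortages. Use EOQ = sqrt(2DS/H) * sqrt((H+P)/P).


Formula: EOQ* = sqrt(2DS/H) * sqrt((H+P)/P)
Base EOQ = sqrt(2*20086*92/6.4) = 759.92 units
Correction = sqrt((6.4+26.0)/26.0) = 1.11631
EOQ* = 759.92 * 1.11631 = 848.3 units

848.3 units


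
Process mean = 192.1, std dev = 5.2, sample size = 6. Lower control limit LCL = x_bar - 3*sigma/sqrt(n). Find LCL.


LCL = 192.1 - 3 * 5.2 / sqrt(6)

185.73


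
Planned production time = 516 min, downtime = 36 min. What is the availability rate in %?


Formula: Availability = (Planned Time - Downtime) / Planned Time * 100
Uptime = 516 - 36 = 480 min
Availability = 480 / 516 * 100 = 93.0%

93.0%


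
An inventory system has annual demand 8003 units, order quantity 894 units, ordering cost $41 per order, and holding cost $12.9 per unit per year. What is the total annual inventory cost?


TC = 8003/894 * 41 + 894/2 * 12.9

$6133.33


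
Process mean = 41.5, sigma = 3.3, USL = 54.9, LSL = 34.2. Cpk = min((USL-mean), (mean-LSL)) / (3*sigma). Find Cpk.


Cpu = (54.9 - 41.5) / (3 * 3.3) = 1.35
Cpl = (41.5 - 34.2) / (3 * 3.3) = 0.74
Cpk = min(1.35, 0.74) = 0.74

0.74


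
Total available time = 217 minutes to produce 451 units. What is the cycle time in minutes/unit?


Formula: CT = Available Time / Number of Units
CT = 217 min / 451 units
CT = 0.48 min/unit

0.48 min/unit


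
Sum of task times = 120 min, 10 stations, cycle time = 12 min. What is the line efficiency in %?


Formula: Efficiency = Sum of Task Times / (N_stations * CT) * 100
Total station capacity = 10 stations * 12 min = 120 min
Efficiency = 120 / 120 * 100 = 100.0%

100.0%


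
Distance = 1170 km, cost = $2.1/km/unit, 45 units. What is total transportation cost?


TC = dist * cost * units = 1170 * 2.1 * 45 = $110565.00

$110565.00


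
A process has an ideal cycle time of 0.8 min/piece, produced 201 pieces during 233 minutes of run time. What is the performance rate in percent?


Formula: Performance = (Ideal CT * Total Count) / Run Time * 100
Ideal output time = 0.8 * 201 = 160.8 min
Performance = 160.8 / 233 * 100 = 69.0%

69.0%


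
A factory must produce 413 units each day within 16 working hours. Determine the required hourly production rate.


Formula: Production Rate = Daily Demand / Available Hours
Rate = 413 units/day / 16 hours/day
Rate = 25.8 units/hour

25.8 units/hour


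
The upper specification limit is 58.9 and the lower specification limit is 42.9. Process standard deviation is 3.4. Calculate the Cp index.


Cp = (58.9 - 42.9) / (6 * 3.4)

0.78


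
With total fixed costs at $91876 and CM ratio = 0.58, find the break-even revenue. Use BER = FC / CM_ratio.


Formula: BER = Fixed Costs / Contribution Margin Ratio
BER = $91876 / 0.58
BER = $158406.90 (to the nearest cent)

$158406.90


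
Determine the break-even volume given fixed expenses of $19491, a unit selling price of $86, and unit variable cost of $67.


Formula: BEQ = Fixed Costs / (Price - Variable Cost)
Contribution margin = $86 - $67 = $19/unit
BEQ = ceil($19491 / $19/unit) = ceil(1025.84) = 1026 units

1026 units


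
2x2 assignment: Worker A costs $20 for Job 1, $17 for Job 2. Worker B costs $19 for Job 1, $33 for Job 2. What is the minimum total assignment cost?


Option 1: A->1 + B->2 = $20 + $33 = $53
Option 2: A->2 + B->1 = $17 + $19 = $36
Min cost = min($53, $36) = $36

$36


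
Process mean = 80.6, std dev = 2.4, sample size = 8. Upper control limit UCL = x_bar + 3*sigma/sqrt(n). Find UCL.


UCL = 80.6 + 3 * 2.4 / sqrt(8)

83.15


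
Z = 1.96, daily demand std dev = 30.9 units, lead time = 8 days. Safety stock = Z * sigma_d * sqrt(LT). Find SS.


Formula: SS = z * sigma_d * sqrt(LT)
sqrt(LT) = sqrt(8) = 2.8284
SS = 1.96 * 30.9 * 2.8284
SS = 171.3 units

171.3 units


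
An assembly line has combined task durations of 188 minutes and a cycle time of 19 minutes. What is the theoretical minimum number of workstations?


Formula: N_min = ceil(Sum of Task Times / Cycle Time)
N_min = ceil(188 min / 19 min) = ceil(9.8947)
N_min = 10 stations

10


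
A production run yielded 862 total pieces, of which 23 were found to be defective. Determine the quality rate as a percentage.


Formula: Quality Rate = Good Pieces / Total Pieces * 100
Good pieces = 862 - 23 = 839
QR = 839 / 862 * 100 = 97.3%

97.3%


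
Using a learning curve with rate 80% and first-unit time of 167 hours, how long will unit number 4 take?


Formula: T_n = T_1 * (learning_rate)^(log2(n)) where learning_rate = rate/100
Doublings = log2(4) = 2
T_n = 167 * 0.8^2
T_n = 167 * 0.64 = 106.9 hours

106.9 hours


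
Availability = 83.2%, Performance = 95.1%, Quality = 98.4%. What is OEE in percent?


Formula: OEE = Availability * Performance * Quality / 10000
A * P = 83.2% * 95.1% / 100 = 79.12%
OEE = 79.12% * 98.4% / 100 = 77.9%

77.9%


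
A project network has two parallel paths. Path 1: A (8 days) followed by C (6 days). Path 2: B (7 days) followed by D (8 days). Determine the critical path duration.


Path 1 = 8 + 6 = 14 days
Path 2 = 7 + 8 = 15 days
Duration = max(14, 15) = 15 days

15 days


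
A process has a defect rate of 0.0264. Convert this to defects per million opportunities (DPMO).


DPMO = defect_rate * 1000000 = 0.0264 * 1000000

26400


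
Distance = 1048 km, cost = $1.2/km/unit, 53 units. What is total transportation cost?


TC = dist * cost * units = 1048 * 1.2 * 53 = $66652.80

$66652.80


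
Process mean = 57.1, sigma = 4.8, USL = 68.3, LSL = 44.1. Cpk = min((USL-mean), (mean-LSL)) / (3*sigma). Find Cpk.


Cpu = (68.3 - 57.1) / (3 * 4.8) = 0.78
Cpl = (57.1 - 44.1) / (3 * 4.8) = 0.9
Cpk = min(0.78, 0.9) = 0.78

0.78


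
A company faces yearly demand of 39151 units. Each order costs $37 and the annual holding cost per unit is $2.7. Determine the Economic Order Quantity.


Formula: EOQ = sqrt(2 * D * S / H)
Numerator: 2 * 39151 * 37 = 2897174
2DS/H = 2897174 / 2.7 = 1073027.4
EOQ = sqrt(1073027.4) = 1035.9 units

1035.9 units


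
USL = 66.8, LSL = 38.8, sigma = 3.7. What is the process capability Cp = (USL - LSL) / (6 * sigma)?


Cp = (66.8 - 38.8) / (6 * 3.7)

1.26


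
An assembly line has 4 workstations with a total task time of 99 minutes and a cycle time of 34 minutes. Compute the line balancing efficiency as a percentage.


Formula: Efficiency = Sum of Task Times / (N_stations * CT) * 100
Total station capacity = 4 stations * 34 min = 136 min
Efficiency = 99 / 136 * 100 = 72.8%

72.8%


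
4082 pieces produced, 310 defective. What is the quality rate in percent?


Formula: Quality Rate = Good Pieces / Total Pieces * 100
Good pieces = 4082 - 310 = 3772
QR = 3772 / 4082 * 100 = 92.4%

92.4%


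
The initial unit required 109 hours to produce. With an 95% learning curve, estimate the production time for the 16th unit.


Formula: T_n = T_1 * (learning_rate)^(log2(n)) where learning_rate = rate/100
Doublings = log2(16) = 4
T_n = 109 * 0.95^4
T_n = 109 * 0.8145 = 88.8 hours

88.8 hours


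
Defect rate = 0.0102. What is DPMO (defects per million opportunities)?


DPMO = defect_rate * 1000000 = 0.0102 * 1000000

10200


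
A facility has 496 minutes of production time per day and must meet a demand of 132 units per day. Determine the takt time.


Formula: Takt Time = Available Production Time / Customer Demand
Takt = 496 min/day / 132 units/day
Takt = 3.76 min/unit

3.76 min/unit


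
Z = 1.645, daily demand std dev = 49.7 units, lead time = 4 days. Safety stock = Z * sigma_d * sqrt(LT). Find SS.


Formula: SS = z * sigma_d * sqrt(LT)
sqrt(LT) = sqrt(4) = 2.0
SS = 1.645 * 49.7 * 2.0
SS = 163.5 units

163.5 units


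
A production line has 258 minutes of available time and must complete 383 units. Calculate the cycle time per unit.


Formula: CT = Available Time / Number of Units
CT = 258 min / 383 units
CT = 0.67 min/unit

0.67 min/unit


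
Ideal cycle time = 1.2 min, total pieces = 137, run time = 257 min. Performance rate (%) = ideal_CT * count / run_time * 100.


Formula: Performance = (Ideal CT * Total Count) / Run Time * 100
Ideal output time = 1.2 * 137 = 164.4 min
Performance = 164.4 / 257 * 100 = 64.0%

64.0%


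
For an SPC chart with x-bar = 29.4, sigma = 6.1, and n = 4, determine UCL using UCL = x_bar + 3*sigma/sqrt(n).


UCL = 29.4 + 3 * 6.1 / sqrt(4)

38.55


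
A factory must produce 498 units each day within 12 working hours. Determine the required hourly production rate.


Formula: Production Rate = Daily Demand / Available Hours
Rate = 498 units/day / 12 hours/day
Rate = 41.5 units/hour

41.5 units/hour


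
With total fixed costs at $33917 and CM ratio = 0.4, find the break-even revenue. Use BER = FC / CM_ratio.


Formula: BER = Fixed Costs / Contribution Margin Ratio
BER = $33917 / 0.4
BER = $84792.50 (to the nearest cent)

$84792.50


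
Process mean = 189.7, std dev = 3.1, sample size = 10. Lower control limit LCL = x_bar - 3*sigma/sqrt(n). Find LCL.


LCL = 189.7 - 3 * 3.1 / sqrt(10)

186.76


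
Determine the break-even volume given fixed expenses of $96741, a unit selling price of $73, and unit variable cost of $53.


Formula: BEQ = Fixed Costs / (Price - Variable Cost)
Contribution margin = $73 - $53 = $20/unit
BEQ = ceil($96741 / $20/unit) = ceil(4837.05) = 4838 units

4838 units


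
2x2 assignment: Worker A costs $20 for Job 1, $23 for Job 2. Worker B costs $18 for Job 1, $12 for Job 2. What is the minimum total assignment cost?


Option 1: A->1 + B->2 = $20 + $12 = $32
Option 2: A->2 + B->1 = $23 + $18 = $41
Min cost = min($32, $41) = $32

$32


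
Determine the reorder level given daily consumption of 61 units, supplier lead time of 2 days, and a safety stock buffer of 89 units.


Formula: ROP = (Daily Demand * Lead Time) + Safety Stock
Demand during lead time = 61 * 2 = 122 units
ROP = 122 + 89 = 211 units

211 units


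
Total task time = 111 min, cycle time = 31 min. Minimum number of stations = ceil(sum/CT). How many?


Formula: N_min = ceil(Sum of Task Times / Cycle Time)
N_min = ceil(111 min / 31 min) = ceil(3.5806)
N_min = 4 stations

4


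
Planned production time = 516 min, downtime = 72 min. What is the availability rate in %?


Formula: Availability = (Planned Time - Downtime) / Planned Time * 100
Uptime = 516 - 72 = 444 min
Availability = 444 / 516 * 100 = 86.0%

86.0%


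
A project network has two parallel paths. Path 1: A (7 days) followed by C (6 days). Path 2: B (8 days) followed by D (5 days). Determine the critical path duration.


Path 1 = 7 + 6 = 13 days
Path 2 = 8 + 5 = 13 days
Duration = max(13, 13) = 13 days

13 days


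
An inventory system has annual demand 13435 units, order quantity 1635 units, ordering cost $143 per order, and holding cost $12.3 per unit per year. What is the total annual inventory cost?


TC = 13435/1635 * 143 + 1635/2 * 12.3

$11230.30


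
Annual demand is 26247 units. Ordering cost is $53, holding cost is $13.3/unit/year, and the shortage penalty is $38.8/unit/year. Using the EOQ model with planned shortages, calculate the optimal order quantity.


Formula: EOQ* = sqrt(2DS/H) * sqrt((H+P)/P)
Base EOQ = sqrt(2*26247*53/13.3) = 457.37 units
Correction = sqrt((13.3+38.8)/38.8) = 1.15879
EOQ* = 457.37 * 1.15879 = 530.0 units

530.0 units


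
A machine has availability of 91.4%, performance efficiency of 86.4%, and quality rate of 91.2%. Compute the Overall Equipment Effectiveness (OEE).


Formula: OEE = Availability * Performance * Quality / 10000
A * P = 91.4% * 86.4% / 100 = 78.97%
OEE = 78.97% * 91.2% / 100 = 72.0%

72.0%


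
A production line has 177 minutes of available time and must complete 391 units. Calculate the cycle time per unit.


Formula: CT = Available Time / Number of Units
CT = 177 min / 391 units
CT = 0.45 min/unit

0.45 min/unit


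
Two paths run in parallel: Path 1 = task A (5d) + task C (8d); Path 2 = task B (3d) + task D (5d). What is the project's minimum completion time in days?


Path 1 = 5 + 8 = 13 days
Path 2 = 3 + 5 = 8 days
Duration = max(13, 8) = 13 days

13 days


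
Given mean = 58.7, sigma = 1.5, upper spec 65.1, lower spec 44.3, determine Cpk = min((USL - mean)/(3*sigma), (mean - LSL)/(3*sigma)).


Cpu = (65.1 - 58.7) / (3 * 1.5) = 1.42
Cpl = (58.7 - 44.3) / (3 * 1.5) = 3.2
Cpk = min(1.42, 3.2) = 1.42

1.42
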